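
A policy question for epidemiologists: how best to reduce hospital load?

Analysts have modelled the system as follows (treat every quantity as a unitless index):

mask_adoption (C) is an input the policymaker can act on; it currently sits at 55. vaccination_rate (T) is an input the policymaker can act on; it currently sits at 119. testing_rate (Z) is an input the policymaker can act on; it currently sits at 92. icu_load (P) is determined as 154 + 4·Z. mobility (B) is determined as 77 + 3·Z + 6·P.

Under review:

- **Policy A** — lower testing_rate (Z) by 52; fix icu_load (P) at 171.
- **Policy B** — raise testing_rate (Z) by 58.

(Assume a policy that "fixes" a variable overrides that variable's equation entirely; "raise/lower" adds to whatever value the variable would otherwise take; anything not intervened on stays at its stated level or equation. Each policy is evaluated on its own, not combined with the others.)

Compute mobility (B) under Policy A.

1223

Policy A (Z − 52, P := 171):
  Z = 92 − 52 = 40
  P = 171
  B = 77 + 3·40 + 6·171 = 1223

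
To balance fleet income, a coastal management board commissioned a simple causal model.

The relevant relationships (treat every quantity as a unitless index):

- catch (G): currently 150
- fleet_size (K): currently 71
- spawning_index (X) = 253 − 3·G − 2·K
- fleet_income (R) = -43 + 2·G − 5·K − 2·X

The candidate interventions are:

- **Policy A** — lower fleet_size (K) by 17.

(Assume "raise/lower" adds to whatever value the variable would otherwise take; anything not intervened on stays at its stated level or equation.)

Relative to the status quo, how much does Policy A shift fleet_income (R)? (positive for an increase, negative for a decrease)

Baseline:
  G = 150
  K = 71
  X = 253 − 3·150 − 2·71 = -339
  R = -43 + 2·150 − 5·71 − 2·(-339) = 580
Policy A (K − 17):
  G = 150
  K = 71 − 17 = 54
  X = 253 − 3·150 − 2·54 = -305
  R = -43 + 2·150 − 5·54 − 2·(-305) = 597
Change in R: 597 − 580 = 17

17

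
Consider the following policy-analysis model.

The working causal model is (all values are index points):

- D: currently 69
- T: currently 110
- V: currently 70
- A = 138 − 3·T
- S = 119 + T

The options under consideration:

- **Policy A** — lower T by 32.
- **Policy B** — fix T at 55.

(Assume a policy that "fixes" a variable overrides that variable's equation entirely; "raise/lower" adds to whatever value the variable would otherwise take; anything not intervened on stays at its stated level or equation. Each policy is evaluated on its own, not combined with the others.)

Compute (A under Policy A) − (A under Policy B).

Policy A (T − 32):
  T = 110 − 32 = 78
  A = 138 − 3·78 = -96
Policy B (T := 55):
  T = 55
  A = 138 − 3·55 = -27
A: -96 − (-27) = -69

-69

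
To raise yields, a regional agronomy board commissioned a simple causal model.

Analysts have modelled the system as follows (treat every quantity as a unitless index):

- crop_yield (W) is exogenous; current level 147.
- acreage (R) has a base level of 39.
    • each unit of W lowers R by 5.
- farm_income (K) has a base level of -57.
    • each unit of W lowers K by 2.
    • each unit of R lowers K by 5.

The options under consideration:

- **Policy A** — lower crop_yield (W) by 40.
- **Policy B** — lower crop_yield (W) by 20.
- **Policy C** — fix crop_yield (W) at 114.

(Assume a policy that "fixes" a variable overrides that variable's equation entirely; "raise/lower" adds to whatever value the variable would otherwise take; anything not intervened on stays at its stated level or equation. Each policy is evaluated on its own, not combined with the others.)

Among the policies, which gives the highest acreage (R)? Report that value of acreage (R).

-496

Policy A (W − 40):
  W = 147 − 40 = 107
  R = 39 − 5·107 = -496
Policy B (W − 20):
  W = 147 − 20 = 127
  R = 39 − 5·127 = -596
Policy C (W := 114):
  W = 114
  R = 39 − 5·114 = -531
Comparing — Policy A: R=-496, Policy B: R=-596, Policy C: R=-531. Highest is -496 (Policy A).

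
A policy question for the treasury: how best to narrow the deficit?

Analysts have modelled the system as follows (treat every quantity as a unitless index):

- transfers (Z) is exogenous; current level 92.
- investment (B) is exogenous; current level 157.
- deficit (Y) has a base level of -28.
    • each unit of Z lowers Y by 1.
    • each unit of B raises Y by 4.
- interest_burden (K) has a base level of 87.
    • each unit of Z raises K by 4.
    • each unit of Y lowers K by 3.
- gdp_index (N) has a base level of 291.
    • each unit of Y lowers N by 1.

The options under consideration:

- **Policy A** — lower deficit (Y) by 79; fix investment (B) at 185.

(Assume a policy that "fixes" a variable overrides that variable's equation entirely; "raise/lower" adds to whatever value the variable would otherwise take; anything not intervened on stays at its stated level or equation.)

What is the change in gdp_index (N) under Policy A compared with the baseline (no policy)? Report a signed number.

Baseline:
  Z = 92
  B = 157
  Y = -28 − 92 + 4·157 = 508
  N = 291 − 508 = -217
Policy A (Y − 79, B := 185):
  Z = 92
  B = 185
  Y = -28 − 92 + 4·185 (−79 from intervention) = 541
  N = 291 − 541 = -250
Change in N: -250 − (-217) = -33

-33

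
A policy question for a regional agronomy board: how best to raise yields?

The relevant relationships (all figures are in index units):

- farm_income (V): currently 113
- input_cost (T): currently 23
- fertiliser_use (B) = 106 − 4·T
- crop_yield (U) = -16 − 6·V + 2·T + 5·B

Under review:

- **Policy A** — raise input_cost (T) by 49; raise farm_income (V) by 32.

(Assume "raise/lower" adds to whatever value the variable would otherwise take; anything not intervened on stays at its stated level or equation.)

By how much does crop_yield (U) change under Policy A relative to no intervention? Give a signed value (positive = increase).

Baseline:
  V = 113
  T = 23
  B = 106 − 4·23 = 14
  U = -16 − 6·113 + 2·23 + 5·14 = -578
Policy A (T + 49, V + 32):
  V = 113 + 32 = 145
  T = 23 + 49 = 72
  B = 106 − 4·72 = -182
  U = -16 − 6·145 + 2·72 + 5·(-182) = -1652
Change in U: -1652 − (-578) = -1074

-1074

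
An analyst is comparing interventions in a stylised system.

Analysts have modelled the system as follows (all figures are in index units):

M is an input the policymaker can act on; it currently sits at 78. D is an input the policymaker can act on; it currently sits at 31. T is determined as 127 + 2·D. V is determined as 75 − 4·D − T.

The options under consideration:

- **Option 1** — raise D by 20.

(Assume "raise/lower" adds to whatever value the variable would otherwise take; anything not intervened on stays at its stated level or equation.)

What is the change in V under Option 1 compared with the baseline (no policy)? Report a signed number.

Baseline:
  D = 31
  T = 127 + 2·31 = 189
  V = 75 − 4·31 − 189 = -238
Option 1 (D + 20):
  D = 31 + 20 = 51
  T = 127 + 2·51 = 229
  V = 75 − 4·51 − 229 = -358
Change in V: -358 − (-238) = -120

-120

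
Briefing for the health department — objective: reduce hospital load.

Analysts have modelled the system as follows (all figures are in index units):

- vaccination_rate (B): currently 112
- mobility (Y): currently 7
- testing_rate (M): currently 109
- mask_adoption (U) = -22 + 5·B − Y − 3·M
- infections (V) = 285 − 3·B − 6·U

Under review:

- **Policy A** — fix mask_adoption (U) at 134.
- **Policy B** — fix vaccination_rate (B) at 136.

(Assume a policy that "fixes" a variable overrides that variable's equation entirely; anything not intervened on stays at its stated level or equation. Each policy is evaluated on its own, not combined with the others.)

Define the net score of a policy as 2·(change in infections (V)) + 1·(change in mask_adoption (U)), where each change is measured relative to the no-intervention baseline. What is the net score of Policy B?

Baseline:
  B = 112
  Y = 7
  M = 109
  U = -22 + 5·112 − 7 − 3·109 = 204
  V = 285 − 3·112 − 6·204 = -1275
Policy B (B := 136):
  B = 136
  Y = 7
  M = 109
  U = -22 + 5·136 − 7 − 3·109 = 324
  V = 285 − 3·136 − 6·324 = -2067
ΔV = -2067 − (-1275) = -792; ΔU = 324 − 204 = 120
Score = 2·(-792) + 1·120 = -1464

-1464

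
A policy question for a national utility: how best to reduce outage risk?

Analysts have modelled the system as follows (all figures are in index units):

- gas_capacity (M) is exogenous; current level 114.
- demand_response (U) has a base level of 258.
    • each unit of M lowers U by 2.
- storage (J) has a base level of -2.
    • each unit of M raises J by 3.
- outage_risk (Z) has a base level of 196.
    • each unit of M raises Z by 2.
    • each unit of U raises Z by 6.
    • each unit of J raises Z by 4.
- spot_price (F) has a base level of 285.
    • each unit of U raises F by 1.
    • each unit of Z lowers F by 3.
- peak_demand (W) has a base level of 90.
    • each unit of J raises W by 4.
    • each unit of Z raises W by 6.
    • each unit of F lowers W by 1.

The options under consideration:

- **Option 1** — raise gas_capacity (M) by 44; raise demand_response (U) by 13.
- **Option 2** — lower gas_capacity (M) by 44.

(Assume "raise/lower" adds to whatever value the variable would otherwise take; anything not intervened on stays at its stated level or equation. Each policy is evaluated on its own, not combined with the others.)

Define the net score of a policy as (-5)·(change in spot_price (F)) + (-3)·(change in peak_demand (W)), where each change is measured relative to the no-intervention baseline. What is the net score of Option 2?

Baseline:
  M = 114
  U = 258 − 2·114 = 30
  J = -2 + 3·114 = 340
  Z = 196 + 2·114 + 6·30 + 4·340 = 1964
  F = 285 + 30 − 3·1964 = -5577
  W = 90 + 4·340 + 6·1964 − (-5577) = 18811
Option 2 (M − 44):
  M = 114 − 44 = 70
  U = 258 − 2·70 = 118
  J = -2 + 3·70 = 208
  Z = 196 + 2·70 + 6·118 + 4·208 = 1876
  F = 285 + 118 − 3·1876 = -5225
  W = 90 + 4·208 + 6·1876 − (-5225) = 17403
ΔF = -5225 − (-5577) = 352; ΔW = 17403 − 18811 = -1408
Score = (-5)·352 + (-3)·(-1408) = 2464

2464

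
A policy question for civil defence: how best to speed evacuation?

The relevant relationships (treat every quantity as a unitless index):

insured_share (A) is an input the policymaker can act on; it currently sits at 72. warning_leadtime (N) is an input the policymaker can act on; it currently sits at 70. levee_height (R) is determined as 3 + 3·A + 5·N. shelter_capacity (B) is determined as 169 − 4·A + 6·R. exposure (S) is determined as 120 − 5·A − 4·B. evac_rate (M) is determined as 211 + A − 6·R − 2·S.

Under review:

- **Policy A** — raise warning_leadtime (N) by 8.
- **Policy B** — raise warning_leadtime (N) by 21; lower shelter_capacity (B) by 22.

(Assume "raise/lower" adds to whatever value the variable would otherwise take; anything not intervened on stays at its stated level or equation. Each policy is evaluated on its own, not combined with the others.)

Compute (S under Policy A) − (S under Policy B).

Policy A (N + 8):
  A = 72
  N = 70 + 8 = 78
  R = 3 + 3·72 + 5·78 = 609
  B = 169 − 4·72 + 6·609 = 3535
  S = 120 − 5·72 − 4·3535 = -14380
Policy B (N + 21, B − 22):
  A = 72
  N = 70 + 21 = 91
  R = 3 + 3·72 + 5·91 = 674
  B = 169 − 4·72 + 6·674 (−22 from intervention) = 3903
  S = 120 − 5·72 − 4·3903 = -15852
S: -14380 − (-15852) = 1472

1472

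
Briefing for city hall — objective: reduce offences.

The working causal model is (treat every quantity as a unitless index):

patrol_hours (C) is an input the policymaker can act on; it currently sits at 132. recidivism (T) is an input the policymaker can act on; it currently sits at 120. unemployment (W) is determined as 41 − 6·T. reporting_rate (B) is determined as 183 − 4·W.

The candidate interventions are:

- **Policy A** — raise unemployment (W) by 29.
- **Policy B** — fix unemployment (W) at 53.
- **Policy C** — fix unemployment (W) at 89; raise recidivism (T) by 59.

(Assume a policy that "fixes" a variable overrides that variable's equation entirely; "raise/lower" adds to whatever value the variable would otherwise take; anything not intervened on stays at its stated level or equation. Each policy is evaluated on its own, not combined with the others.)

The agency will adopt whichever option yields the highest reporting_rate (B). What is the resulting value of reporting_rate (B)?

2783

Policy A (W + 29):
  T = 120
  W = 41 − 6·120 (+29 from intervention) = -650
  B = 183 − 4·(-650) = 2783
Policy B (W := 53):
  T = 120
  W = 53
  B = 183 − 4·53 = -29
Policy C (W := 89, T + 59):
  T = 120 + 59 = 179
  W = 89
  B = 183 − 4·89 = -173
Comparing — Policy A: B=2783, Policy B: B=-29, Policy C: B=-173. Highest is 2783 (Policy A).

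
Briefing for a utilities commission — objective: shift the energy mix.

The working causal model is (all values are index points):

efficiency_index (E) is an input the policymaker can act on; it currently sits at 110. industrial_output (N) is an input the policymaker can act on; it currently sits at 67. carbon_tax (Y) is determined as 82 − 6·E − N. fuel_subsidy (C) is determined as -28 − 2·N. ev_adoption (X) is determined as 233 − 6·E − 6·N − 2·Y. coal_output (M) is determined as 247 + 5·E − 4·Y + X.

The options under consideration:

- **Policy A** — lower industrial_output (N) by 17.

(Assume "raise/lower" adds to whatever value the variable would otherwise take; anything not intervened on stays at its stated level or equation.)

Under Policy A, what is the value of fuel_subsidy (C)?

Policy A (N − 17):
  N = 67 − 17 = 50
  C = -28 − 2·50 = -128

-128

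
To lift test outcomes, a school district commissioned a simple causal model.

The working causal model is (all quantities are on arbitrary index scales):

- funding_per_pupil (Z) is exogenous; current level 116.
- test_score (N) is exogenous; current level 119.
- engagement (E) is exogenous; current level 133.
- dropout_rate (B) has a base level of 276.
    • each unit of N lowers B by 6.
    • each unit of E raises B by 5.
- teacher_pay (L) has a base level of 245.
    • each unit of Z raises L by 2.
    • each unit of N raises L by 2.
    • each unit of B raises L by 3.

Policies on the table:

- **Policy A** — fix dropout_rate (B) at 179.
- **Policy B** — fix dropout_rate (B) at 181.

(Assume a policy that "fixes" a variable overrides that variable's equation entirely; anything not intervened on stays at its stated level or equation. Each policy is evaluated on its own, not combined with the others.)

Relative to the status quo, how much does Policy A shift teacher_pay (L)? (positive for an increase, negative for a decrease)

-144

Baseline:
  Z = 116
  N = 119
  E = 133
  B = 276 − 6·119 + 5·133 = 227
  L = 245 + 2·116 + 2·119 + 3·227 = 1396
Policy A (B := 179):
  Z = 116
  N = 119
  E = 133
  B = 179
  L = 245 + 2·116 + 2·119 + 3·179 = 1252
Change in L: 1252 − 1396 = -144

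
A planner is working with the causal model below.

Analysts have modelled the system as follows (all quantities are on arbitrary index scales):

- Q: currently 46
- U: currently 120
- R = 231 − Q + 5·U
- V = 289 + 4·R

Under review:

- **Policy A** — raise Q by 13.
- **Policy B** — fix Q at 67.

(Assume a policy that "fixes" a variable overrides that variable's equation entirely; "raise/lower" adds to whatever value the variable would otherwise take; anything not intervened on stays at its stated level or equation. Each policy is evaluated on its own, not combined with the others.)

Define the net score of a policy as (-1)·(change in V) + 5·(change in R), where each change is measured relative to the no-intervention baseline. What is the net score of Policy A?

-13

Baseline:
  Q = 46
  U = 120
  R = 231 − 46 + 5·120 = 785
  V = 289 + 4·785 = 3429
Policy A (Q + 13):
  Q = 46 + 13 = 59
  U = 120
  R = 231 − 59 + 5·120 = 772
  V = 289 + 4·772 = 3377
ΔV = 3377 − 3429 = -52; ΔR = 772 − 785 = -13
Score = (-1)·(-52) + 5·(-13) = -13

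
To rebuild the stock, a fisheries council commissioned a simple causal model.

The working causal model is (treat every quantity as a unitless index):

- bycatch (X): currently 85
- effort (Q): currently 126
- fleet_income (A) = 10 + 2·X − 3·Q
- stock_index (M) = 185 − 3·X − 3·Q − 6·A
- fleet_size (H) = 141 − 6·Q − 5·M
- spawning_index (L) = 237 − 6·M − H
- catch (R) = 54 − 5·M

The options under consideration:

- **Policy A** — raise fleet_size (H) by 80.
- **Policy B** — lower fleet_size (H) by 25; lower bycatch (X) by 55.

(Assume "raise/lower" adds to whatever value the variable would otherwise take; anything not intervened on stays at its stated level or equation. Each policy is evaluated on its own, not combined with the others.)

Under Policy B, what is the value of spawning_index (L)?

-688

Policy B (H − 25, X − 55):
  X = 85 − 55 = 30
  Q = 126
  A = 10 + 2·30 − 3·126 = -308
  M = 185 − 3·30 − 3·126 − 6·(-308) = 1565
  H = 141 − 6·126 − 5·1565 (−25 from intervention) = -8465
  L = 237 − 6·1565 − (-8465) = -688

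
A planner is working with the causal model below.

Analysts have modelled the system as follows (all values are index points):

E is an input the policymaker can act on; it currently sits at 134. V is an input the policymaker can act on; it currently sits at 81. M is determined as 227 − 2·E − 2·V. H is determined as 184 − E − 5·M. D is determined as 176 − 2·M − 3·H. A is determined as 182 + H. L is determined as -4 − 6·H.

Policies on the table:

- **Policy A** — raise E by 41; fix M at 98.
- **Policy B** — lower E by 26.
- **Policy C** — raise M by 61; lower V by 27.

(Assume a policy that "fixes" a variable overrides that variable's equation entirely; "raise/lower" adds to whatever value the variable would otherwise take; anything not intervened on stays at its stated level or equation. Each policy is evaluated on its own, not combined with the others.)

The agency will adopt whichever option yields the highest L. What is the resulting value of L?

Policy A (E + 41, M := 98):
  E = 134 + 41 = 175
  V = 81
  M = 98
  H = 184 − 175 − 5·98 = -481
  L = -4 − 6·(-481) = 2882
Policy B (E − 26):
  E = 134 − 26 = 108
  V = 81
  M = 227 − 2·108 − 2·81 = -151
  H = 184 − 108 − 5·(-151) = 831
  L = -4 − 6·831 = -4990
Policy C (M + 61, V − 27):
  E = 134
  V = 81 − 27 = 54
  M = 227 − 2·134 − 2·54 (+61 from intervention) = -88
  H = 184 − 134 − 5·(-88) = 490
  L = -4 − 6·490 = -2944
Comparing — Policy A: L=2882, Policy B: L=-4990, Policy C: L=-2944. Highest is 2882 (Policy A).

2882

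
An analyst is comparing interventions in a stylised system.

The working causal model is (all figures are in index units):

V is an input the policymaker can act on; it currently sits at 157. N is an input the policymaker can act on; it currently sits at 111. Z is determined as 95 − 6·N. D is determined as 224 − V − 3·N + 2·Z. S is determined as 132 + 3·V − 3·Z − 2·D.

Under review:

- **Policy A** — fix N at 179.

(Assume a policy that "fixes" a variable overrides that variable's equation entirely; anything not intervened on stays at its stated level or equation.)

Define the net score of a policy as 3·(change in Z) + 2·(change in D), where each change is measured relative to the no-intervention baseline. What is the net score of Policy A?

Baseline:
  V = 157
  N = 111
  Z = 95 − 6·111 = -571
  D = 224 − 157 − 3·111 + 2·(-571) = -1408
Policy A (N := 179):
  V = 157
  N = 179
  Z = 95 − 6·179 = -979
  D = 224 − 157 − 3·179 + 2·(-979) = -2428
ΔZ = -979 − (-571) = -408; ΔD = -2428 − (-1408) = -1020
Score = 3·(-408) + 2·(-1020) = -3264

-3264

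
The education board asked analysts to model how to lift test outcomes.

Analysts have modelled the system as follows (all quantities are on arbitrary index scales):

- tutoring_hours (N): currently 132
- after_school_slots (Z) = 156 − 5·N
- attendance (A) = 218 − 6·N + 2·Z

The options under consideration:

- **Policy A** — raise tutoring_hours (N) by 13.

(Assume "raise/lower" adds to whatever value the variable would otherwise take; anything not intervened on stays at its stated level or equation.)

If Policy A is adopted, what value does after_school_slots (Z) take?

Policy A (N + 13):
  N = 132 + 13 = 145
  Z = 156 − 5·145 = -569

-569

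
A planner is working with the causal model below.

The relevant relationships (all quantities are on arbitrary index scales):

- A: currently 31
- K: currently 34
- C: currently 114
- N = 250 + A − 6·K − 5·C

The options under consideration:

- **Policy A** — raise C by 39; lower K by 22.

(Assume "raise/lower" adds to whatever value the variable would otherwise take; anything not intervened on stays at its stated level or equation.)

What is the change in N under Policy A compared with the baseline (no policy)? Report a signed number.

Baseline:
  A = 31
  K = 34
  C = 114
  N = 250 + 31 − 6·34 − 5·114 = -493
Policy A (C + 39, K − 22):
  A = 31
  K = 34 − 22 = 12
  C = 114 + 39 = 153
  N = 250 + 31 − 6·12 − 5·153 = -556
Change in N: -556 − (-493) = -63

-63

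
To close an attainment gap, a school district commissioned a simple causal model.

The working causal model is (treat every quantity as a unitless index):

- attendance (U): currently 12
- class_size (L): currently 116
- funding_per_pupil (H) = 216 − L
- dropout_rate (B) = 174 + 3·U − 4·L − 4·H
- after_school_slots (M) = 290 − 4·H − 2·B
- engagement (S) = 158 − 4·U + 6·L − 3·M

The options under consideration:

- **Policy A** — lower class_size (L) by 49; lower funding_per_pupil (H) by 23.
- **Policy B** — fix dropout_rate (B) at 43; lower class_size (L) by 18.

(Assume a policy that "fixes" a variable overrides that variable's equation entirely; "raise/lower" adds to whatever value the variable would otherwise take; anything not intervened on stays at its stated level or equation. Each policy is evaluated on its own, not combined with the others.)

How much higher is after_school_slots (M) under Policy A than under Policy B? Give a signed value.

Policy A (L − 49, H − 23):
  U = 12
  L = 116 − 49 = 67
  H = 216 − 67 (−23 from intervention) = 126
  B = 174 + 3·12 − 4·67 − 4·126 = -562
  M = 290 − 4·126 − 2·(-562) = 910
Policy B (B := 43, L − 18):
  U = 12
  L = 116 − 18 = 98
  H = 216 − 98 = 118
  B = 43
  M = 290 − 4·118 − 2·43 = -268
M: 910 − (-268) = 1178

1178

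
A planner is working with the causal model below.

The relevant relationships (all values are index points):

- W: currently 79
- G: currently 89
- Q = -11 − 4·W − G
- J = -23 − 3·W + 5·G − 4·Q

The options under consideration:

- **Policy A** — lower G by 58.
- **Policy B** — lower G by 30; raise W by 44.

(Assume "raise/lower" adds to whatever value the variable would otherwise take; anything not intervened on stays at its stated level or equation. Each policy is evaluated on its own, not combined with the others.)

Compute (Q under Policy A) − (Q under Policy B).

204

Policy A (G − 58):
  W = 79
  G = 89 − 58 = 31
  Q = -11 − 4·79 − 31 = -358
Policy B (G − 30, W + 44):
  W = 79 + 44 = 123
  G = 89 − 30 = 59
  Q = -11 − 4·123 − 59 = -562
Q: -358 − (-562) = 204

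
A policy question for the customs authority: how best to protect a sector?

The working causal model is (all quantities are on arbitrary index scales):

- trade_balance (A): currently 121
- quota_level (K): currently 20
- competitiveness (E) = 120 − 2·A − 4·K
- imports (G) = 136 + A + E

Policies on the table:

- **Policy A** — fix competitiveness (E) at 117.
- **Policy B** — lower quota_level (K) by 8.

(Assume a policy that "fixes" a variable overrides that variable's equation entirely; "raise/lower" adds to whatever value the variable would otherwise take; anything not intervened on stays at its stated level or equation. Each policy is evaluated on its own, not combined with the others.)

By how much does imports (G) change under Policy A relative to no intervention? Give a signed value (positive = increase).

319

Baseline:
  A = 121
  K = 20
  E = 120 − 2·121 − 4·20 = -202
  G = 136 + 121 + (-202) = 55
Policy A (E := 117):
  A = 121
  K = 20
  E = 117
  G = 136 + 121 + 117 = 374
Change in G: 374 − 55 = 319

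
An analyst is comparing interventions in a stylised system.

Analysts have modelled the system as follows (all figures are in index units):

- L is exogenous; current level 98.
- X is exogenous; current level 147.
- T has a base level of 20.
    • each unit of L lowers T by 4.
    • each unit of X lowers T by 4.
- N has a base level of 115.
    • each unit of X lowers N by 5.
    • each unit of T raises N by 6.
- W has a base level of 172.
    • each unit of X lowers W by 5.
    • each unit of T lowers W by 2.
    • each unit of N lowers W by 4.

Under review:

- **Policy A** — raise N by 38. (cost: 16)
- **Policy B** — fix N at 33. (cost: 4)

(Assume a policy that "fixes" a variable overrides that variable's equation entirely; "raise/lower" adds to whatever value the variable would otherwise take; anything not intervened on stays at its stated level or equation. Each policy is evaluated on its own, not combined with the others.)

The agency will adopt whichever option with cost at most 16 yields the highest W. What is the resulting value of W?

26725

Policy A (N + 38):
  L = 98
  X = 147
  T = 20 − 4·98 − 4·147 = -960
  N = 115 − 5·147 + 6·(-960) (+38 from intervention) = -6342
  W = 172 − 5·147 − 2·(-960) − 4·(-6342) = 26725
Policy B (N := 33):
  L = 98
  X = 147
  T = 20 − 4·98 − 4·147 = -960
  N = 33
  W = 172 − 5·147 − 2·(-960) − 4·33 = 1225
Comparing — Policy A: W=26725, Policy B: W=1225. Highest is 26725 (Policy A).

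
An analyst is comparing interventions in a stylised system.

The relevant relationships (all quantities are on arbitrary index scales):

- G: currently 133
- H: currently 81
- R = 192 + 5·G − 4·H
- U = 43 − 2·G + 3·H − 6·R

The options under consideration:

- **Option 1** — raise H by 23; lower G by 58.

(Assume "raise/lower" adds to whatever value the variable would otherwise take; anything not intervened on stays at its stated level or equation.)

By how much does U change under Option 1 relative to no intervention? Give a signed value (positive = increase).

2477

Baseline:
  G = 133
  H = 81
  R = 192 + 5·133 − 4·81 = 533
  U = 43 − 2·133 + 3·81 − 6·533 = -3178
Option 1 (H + 23, G − 58):
  G = 133 − 58 = 75
  H = 81 + 23 = 104
  R = 192 + 5·75 − 4·104 = 151
  U = 43 − 2·75 + 3·104 − 6·151 = -701
Change in U: -701 − (-3178) = 2477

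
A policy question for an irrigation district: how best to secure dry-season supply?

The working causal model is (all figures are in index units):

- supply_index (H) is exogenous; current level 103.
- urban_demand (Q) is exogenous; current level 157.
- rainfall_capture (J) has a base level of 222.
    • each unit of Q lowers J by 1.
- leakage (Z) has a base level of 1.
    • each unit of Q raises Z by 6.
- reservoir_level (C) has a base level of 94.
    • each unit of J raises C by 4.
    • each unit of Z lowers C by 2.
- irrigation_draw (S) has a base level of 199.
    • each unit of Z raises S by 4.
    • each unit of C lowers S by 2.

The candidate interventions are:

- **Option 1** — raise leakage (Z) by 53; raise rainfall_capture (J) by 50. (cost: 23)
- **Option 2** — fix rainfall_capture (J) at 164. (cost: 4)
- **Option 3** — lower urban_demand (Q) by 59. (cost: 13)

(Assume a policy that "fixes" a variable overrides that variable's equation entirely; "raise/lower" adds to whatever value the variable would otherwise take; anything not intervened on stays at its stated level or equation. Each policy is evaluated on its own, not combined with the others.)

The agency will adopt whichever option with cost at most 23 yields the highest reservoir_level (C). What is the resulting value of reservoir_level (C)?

-588

Option 1 (Z + 53, J + 50):
  Q = 157
  J = 222 − 157 (+50 from intervention) = 115
  Z = 1 + 6·157 (+53 from intervention) = 996
  C = 94 + 4·115 − 2·996 = -1438
Option 2 (J := 164):
  Q = 157
  J = 164
  Z = 1 + 6·157 = 943
  C = 94 + 4·164 − 2·943 = -1136
Option 3 (Q − 59):
  Q = 157 − 59 = 98
  J = 222 − 98 = 124
  Z = 1 + 6·98 = 589
  C = 94 + 4·124 − 2·589 = -588
Comparing — Option 1: C=-1438, Option 2: C=-1136, Option 3: C=-588. Highest is -588 (Option 3).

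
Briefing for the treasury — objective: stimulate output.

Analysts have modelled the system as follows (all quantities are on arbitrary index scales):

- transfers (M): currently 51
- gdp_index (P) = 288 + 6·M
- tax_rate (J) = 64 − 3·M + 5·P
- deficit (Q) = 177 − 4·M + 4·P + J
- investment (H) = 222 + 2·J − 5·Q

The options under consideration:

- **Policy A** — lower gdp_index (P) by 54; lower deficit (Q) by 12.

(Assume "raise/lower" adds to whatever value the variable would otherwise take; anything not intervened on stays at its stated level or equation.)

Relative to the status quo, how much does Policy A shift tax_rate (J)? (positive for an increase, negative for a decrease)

-270

Baseline:
  M = 51
  P = 288 + 6·51 = 594
  J = 64 − 3·51 + 5·594 = 2881
Policy A (P − 54, Q − 12):
  M = 51
  P = 288 + 6·51 (−54 from intervention) = 540
  J = 64 − 3·51 + 5·540 = 2611
Change in J: 2611 − 2881 = -270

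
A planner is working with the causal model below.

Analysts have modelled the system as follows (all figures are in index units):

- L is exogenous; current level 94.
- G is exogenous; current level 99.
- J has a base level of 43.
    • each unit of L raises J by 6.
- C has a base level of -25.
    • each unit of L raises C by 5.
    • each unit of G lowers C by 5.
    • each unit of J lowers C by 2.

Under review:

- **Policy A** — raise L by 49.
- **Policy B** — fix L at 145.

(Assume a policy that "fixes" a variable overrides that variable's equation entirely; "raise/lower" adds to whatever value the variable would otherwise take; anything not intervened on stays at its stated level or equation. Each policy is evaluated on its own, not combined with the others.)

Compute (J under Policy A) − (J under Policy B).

Policy A (L + 49):
  L = 94 + 49 = 143
  J = 43 + 6·143 = 901
Policy B (L := 145):
  L = 145
  J = 43 + 6·145 = 913
J: 901 − 913 = -12

-12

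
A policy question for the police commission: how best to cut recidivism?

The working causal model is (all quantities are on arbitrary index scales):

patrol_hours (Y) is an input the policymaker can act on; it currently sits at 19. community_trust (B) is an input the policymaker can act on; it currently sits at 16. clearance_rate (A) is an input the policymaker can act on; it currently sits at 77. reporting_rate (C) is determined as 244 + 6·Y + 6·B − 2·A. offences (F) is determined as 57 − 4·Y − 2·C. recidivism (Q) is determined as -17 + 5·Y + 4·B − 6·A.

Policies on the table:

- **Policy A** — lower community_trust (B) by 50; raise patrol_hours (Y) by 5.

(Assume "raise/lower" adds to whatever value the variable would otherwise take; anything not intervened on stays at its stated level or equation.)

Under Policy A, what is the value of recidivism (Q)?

Policy A (B − 50, Y + 5):
  Y = 19 + 5 = 24
  B = 16 − 50 = -34
  A = 77
  Q = -17 + 5·24 + 4·(-34) − 6·77 = -495

-495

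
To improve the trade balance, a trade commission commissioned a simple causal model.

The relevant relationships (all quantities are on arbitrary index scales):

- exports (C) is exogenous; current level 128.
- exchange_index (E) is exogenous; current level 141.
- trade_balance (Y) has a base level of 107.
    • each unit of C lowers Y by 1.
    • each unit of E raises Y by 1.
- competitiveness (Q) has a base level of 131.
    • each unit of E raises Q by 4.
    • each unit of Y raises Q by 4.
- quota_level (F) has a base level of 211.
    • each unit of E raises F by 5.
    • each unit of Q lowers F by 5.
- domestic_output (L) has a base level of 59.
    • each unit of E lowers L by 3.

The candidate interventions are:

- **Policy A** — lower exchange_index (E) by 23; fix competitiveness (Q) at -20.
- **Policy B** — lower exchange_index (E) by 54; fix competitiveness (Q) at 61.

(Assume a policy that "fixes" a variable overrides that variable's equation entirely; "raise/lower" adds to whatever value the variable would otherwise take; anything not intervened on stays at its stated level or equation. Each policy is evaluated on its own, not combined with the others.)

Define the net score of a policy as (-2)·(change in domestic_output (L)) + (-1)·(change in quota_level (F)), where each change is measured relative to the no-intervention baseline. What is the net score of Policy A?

Baseline:
  C = 128
  E = 141
  Y = 107 − 128 + 141 = 120
  Q = 131 + 4·141 + 4·120 = 1175
  F = 211 + 5·141 − 5·1175 = -4959
  L = 59 − 3·141 = -364
Policy A (E − 23, Q := -20):
  C = 128
  E = 141 − 23 = 118
  Y = 107 − 128 + 118 = 97
  Q = -20
  F = 211 + 5·118 − 5·(-20) = 901
  L = 59 − 3·118 = -295
ΔL = -295 − (-364) = 69; ΔF = 901 − (-4959) = 5860
Score = (-2)·69 + (-1)·5860 = -5998

-5998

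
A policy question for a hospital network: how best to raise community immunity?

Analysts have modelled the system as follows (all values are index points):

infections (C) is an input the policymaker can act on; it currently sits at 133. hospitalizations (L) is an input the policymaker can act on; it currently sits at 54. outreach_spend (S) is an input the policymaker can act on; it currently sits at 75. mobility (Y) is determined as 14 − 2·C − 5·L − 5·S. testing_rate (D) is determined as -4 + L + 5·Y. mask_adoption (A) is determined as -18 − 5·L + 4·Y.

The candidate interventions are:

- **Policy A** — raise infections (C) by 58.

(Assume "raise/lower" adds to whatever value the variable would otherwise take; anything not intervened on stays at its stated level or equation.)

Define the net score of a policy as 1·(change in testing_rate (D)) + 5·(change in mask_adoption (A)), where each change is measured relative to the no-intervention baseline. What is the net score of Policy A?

-2900

Baseline:
  C = 133
  L = 54
  S = 75
  Y = 14 − 2·133 − 5·54 − 5·75 = -897
  D = -4 + 54 + 5·(-897) = -4435
  A = -18 − 5·54 + 4·(-897) = -3876
Policy A (C + 58):
  C = 133 + 58 = 191
  L = 54
  S = 75
  Y = 14 − 2·191 − 5·54 − 5·75 = -1013
  D = -4 + 54 + 5·(-1013) = -5015
  A = -18 − 5·54 + 4·(-1013) = -4340
ΔD = -5015 − (-4435) = -580; ΔA = -4340 − (-3876) = -464
Score = 1·(-580) + 5·(-464) = -2900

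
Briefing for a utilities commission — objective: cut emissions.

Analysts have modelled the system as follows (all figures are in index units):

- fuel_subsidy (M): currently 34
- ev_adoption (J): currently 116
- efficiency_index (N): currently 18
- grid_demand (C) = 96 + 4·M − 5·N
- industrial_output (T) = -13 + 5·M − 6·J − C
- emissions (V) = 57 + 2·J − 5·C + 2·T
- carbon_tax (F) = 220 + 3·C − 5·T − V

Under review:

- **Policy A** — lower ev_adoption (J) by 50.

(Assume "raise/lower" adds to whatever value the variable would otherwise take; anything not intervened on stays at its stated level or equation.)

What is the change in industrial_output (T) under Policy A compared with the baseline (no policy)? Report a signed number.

300

Baseline:
  M = 34
  J = 116
  N = 18
  C = 96 + 4·34 − 5·18 = 142
  T = -13 + 5·34 − 6·116 − 142 = -681
Policy A (J − 50):
  M = 34
  J = 116 − 50 = 66
  N = 18
  C = 96 + 4·34 − 5·18 = 142
  T = -13 + 5·34 − 6·66 − 142 = -381
Change in T: -381 − (-681) = 300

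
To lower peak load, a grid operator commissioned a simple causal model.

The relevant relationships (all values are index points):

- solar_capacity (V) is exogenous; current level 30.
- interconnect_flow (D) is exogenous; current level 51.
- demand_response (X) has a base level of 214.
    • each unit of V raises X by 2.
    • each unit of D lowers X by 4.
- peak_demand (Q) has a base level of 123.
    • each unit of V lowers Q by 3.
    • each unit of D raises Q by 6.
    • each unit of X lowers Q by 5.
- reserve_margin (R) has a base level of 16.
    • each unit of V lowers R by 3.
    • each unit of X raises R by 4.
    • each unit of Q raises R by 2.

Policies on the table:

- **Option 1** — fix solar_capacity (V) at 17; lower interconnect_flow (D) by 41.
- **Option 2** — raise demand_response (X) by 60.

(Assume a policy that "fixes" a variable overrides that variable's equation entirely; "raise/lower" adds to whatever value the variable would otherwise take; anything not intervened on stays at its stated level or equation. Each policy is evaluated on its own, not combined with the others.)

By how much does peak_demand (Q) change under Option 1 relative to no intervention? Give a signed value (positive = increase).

-897

Baseline:
  V = 30
  D = 51
  X = 214 + 2·30 − 4·51 = 70
  Q = 123 − 3·30 + 6·51 − 5·70 = -11
Option 1 (V := 17, D − 41):
  V = 17
  D = 51 − 41 = 10
  X = 214 + 2·17 − 4·10 = 208
  Q = 123 − 3·17 + 6·10 − 5·208 = -908
Change in Q: -908 − (-11) = -897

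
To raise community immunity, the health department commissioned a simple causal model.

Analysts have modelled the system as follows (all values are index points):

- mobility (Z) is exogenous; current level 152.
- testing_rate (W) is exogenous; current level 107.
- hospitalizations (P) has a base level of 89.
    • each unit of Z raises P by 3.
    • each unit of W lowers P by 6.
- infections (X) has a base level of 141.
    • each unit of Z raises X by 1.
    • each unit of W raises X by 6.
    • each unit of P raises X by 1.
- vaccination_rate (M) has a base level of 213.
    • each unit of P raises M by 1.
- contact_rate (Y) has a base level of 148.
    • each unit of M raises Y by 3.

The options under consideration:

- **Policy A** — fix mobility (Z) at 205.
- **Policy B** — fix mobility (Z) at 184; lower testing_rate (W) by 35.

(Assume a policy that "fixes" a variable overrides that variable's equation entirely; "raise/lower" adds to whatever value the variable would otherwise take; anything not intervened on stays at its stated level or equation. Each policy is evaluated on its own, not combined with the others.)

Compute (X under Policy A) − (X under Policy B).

Policy A (Z := 205):
  Z = 205
  W = 107
  P = 89 + 3·205 − 6·107 = 62
  X = 141 + 205 + 6·107 + 62 = 1050
Policy B (Z := 184, W − 35):
  Z = 184
  W = 107 − 35 = 72
  P = 89 + 3·184 − 6·72 = 209
  X = 141 + 184 + 6·72 + 209 = 966
X: 1050 − 966 = 84

84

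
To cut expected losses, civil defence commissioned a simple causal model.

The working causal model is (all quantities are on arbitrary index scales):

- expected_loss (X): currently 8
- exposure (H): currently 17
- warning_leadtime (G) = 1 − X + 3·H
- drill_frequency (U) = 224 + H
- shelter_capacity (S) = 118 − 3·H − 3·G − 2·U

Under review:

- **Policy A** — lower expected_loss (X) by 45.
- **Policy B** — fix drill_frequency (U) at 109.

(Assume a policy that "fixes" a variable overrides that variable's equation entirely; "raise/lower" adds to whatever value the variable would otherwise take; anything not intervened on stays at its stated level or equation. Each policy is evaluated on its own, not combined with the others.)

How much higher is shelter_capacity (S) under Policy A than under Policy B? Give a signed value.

-399

Policy A (X − 45):
  X = 8 − 45 = -37
  H = 17
  G = 1 − (-37) + 3·17 = 89
  U = 224 + 17 = 241
  S = 118 − 3·17 − 3·89 − 2·241 = -682
Policy B (U := 109):
  X = 8
  H = 17
  G = 1 − 8 + 3·17 = 44
  U = 109
  S = 118 − 3·17 − 3·44 − 2·109 = -283
S: -682 − (-283) = -399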